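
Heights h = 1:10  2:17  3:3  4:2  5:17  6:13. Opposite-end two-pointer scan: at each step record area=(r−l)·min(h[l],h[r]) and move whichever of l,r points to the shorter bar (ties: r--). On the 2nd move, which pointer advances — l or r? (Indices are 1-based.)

l=1 r=6: min(10,13)*5=50 best=50 *, l++
l=2 r=6: min(17,13)*4=52 best=52 *, r--

r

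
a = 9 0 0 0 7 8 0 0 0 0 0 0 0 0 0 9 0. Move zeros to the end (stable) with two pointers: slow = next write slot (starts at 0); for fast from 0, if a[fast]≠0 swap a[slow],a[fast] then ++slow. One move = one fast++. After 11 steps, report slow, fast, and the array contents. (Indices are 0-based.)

slow=3, fast=11, a=[9, 7, 8, 0, 0, 0, 0, 0, 0, 0, 0, 0, 0, 0, 0, 9, 0]

slow=0 fast=0: a[fast]=9≠0 swap→a[0]=9, slow++,fast++
slow=1 fast=1: a[fast]=0, fast++
slow=1 fast=2: a[fast]=0, fast++
slow=1 fast=3: a[fast]=0, fast++
slow=1 fast=4: a[fast]=7≠0 swap→a[1]=7, slow++,fast++
slow=2 fast=5: a[fast]=8≠0 swap→a[2]=8, slow++,fast++
slow=3 fast=6: a[fast]=0, fast++
slow=3 fast=7: a[fast]=0, fast++
slow=3 fast=8: a[fast]=0, fast++
slow=3 fast=9: a[fast]=0, fast++
slow=3 fast=10: a[fast]=0, fast++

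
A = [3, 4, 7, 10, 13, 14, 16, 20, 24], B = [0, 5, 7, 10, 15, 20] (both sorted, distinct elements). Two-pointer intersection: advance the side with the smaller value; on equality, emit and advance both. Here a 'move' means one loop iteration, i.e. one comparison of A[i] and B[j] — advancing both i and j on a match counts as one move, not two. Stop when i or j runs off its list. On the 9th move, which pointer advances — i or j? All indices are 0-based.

[i=0,j=0] 3>0 → j++
[i=0,j=1] 3<5 → i++
[i=1,j=1] 4<5 → i++
[i=2,j=1] 7>5 → j++
[i=2,j=2] 7==7 emit → i++,j++
[i=3,j=3] 10==10 emit → i++,j++
[i=4,j=4] 13<15 → i++
[i=5,j=4] 14<15 → i++
[i=6,j=4] 16>15 → j++

j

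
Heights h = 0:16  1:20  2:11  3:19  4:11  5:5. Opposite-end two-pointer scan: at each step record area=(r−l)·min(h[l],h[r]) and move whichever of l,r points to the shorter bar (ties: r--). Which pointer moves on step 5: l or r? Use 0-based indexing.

l=0 r=5: min(16,5)*5=25 best=25 *, r--
l=0 r=4: min(16,11)*4=44 best=44 *, r--
l=0 r=3: min(16,19)*3=48 best=48 *, l++
l=1 r=3: min(20,19)*2=38 best=48, r--
l=1 r=2: min(20,11)*1=11 best=48, r--

r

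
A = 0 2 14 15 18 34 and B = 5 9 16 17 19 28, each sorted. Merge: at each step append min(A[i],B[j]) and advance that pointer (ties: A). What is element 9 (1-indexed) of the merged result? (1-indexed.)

i=1 j=1: A[i]=0<=B[j]=5 take 0, i++
i=2 j=1: A[i]=2<=B[j]=5 take 2, i++
i=3 j=1: A[i]=14>B[j]=5 take 5, j++
i=3 j=2: A[i]=14>B[j]=9 take 9, j++
i=3 j=3: A[i]=14<=B[j]=16 take 14, i++
i=4 j=3: A[i]=15<=B[j]=16 take 15, i++
i=5 j=3: A[i]=18>B[j]=16 take 16, j++
i=5 j=4: A[i]=18>B[j]=17 take 17, j++
i=5 j=5: A[i]=18<=B[j]=19 take 18, i++
i=6 j=5: A[i]=34>B[j]=19 take 19, j++
i=6 j=6: A[i]=34>B[j]=28 take 28, j++
i=6 j=7: B done, take A[i]=34, i++

merged[9] = 18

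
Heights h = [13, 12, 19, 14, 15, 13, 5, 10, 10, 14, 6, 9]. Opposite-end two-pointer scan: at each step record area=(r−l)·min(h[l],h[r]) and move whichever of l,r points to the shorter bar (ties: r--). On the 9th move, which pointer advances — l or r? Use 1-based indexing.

r

l=1 r=12: min(13,9)*11=99 best=99 *, r--
l=1 r=11: min(13,6)*10=60 best=99, r--
l=1 r=10: min(13,14)*9=117 best=117 *, l++
l=2 r=10: min(12,14)*8=96 best=117, l++
l=3 r=10: min(19,14)*7=98 best=117, r--
l=3 r=9: min(19,10)*6=60 best=117, r--
l=3 r=8: min(19,10)*5=50 best=117, r--
l=3 r=7: min(19,5)*4=20 best=117, r--
l=3 r=6: min(19,13)*3=39 best=117, r--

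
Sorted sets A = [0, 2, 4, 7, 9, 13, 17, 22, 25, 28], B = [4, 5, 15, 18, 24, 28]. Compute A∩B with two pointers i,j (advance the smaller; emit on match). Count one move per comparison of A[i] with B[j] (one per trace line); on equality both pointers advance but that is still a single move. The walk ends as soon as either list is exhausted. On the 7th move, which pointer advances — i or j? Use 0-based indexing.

i

[i=0,j=0] 0<4 → i++
[i=1,j=0] 2<4 → i++
[i=2,j=0] 4==4 emit → i++,j++
[i=3,j=1] 7>5 → j++
[i=3,j=2] 7<15 → i++
[i=4,j=2] 9<15 → i++
[i=5,j=2] 13<15 → i++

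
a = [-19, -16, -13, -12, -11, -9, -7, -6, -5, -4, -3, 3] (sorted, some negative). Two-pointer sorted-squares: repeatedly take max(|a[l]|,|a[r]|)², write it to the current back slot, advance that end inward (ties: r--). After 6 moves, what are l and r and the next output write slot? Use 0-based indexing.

l=6, r=11, next write slot=5

[0,11] |-19|>|3| out[11]=361 → l++
[1,11] |-16|>|3| out[10]=256 → l++
[2,11] |-13|>|3| out[9]=169 → l++
[3,11] |-12|>|3| out[8]=144 → l++
[4,11] |-11|>|3| out[7]=121 → l++
[5,11] |-9|>|3| out[6]=81 → l++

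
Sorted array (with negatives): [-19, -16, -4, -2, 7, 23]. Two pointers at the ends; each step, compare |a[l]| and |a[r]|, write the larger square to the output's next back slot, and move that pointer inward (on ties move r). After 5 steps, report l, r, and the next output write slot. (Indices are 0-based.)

l=3, r=3, next write slot=0

l=0 r=5: |-19|<=|23| out[5]=529, r--
l=0 r=4: |-19|>|7| out[4]=361, l++
l=1 r=4: |-16|>|7| out[3]=256, l++
l=2 r=4: |-4|<=|7| out[2]=49, r--
l=2 r=3: |-4|>|-2| out[1]=16, l++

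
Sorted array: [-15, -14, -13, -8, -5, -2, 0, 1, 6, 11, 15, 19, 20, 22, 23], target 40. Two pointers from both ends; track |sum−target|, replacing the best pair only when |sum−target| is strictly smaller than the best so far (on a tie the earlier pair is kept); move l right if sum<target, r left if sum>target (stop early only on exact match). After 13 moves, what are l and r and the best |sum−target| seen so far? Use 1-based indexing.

l=1 r=15: -15+23=8 d=32 *, l++
l=2 r=15: -14+23=9 d=31 *, l++
l=3 r=15: -13+23=10 d=30 *, l++
l=4 r=15: -8+23=15 d=25 *, l++
l=5 r=15: -5+23=18 d=22 *, l++
l=6 r=15: -2+23=21 d=19 *, l++
l=7 r=15: 0+23=23 d=17 *, l++
l=8 r=15: 1+23=24 d=16 *, l++
l=9 r=15: 6+23=29 d=11 *, l++
l=10 r=15: 11+23=34 d=6 *, l++
l=11 r=15: 15+23=38 d=2 *, l++
l=12 r=15: 19+23=42 d=2, r--
l=12 r=14: 19+22=41 d=1 *, r--

l=12, r=13, best |Δ|=1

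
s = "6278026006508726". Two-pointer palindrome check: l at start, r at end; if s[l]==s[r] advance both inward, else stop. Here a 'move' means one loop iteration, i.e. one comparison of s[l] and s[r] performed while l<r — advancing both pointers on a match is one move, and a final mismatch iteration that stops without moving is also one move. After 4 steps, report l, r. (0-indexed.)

l=4, r=11

l=0 r=15: '6'=='6', l++,r--
l=1 r=14: '2'=='2', l++,r--
l=2 r=13: '7'=='7', l++,r--
l=3 r=12: '8'=='8', l++,r--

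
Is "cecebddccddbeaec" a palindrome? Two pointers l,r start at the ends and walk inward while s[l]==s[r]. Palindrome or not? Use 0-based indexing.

not a palindrome (mismatch at 2,13)

l=0 r=15: 'c'=='c', l++,r--
l=1 r=14: 'e'=='e', l++,r--
l=2 r=13: 'c'!='a', stop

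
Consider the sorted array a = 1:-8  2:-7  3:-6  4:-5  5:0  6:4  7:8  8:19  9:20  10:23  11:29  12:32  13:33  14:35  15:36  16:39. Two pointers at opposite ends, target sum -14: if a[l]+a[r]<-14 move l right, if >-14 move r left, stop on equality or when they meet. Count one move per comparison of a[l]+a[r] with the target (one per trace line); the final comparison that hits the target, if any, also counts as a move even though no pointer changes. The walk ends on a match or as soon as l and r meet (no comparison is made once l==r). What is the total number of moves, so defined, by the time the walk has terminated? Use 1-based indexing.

l=1 r=16: -8+39=31 >-14, r--
l=1 r=15: -8+36=28 >-14, r--
l=1 r=14: -8+35=27 >-14, r--
l=1 r=13: -8+33=25 >-14, r--
l=1 r=12: -8+32=24 >-14, r--
l=1 r=11: -8+29=21 >-14, r--
l=1 r=10: -8+23=15 >-14, r--
l=1 r=9: -8+20=12 >-14, r--
l=1 r=8: -8+19=11 >-14, r--
l=1 r=7: -8+8=0 >-14, r--
l=1 r=6: -8+4=-4 >-14, r--
l=1 r=5: -8+0=-8 >-14, r--
l=1 r=4: -8+-5=-13 >-14, r--
l=1 r=3: -8+-6=-14, found

14 moves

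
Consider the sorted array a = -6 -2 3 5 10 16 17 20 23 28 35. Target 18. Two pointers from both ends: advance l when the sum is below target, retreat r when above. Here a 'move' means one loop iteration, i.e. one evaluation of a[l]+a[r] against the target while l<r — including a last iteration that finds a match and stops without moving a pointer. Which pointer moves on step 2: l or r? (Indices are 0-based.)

r

[0,10] -6+35=29 >18 → r--
[0,9] -6+28=22 >18 → r--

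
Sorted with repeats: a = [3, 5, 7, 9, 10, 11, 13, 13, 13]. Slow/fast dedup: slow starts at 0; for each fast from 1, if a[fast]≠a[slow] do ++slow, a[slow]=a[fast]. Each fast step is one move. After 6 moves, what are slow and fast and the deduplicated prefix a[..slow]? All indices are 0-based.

slow=6, fast=7, prefix=[3, 5, 7, 9, 10, 11, 13]

slow=0 fast=1: a[fast]=5≠a[slow]=3 write a[1]=5, slow++,fast++
slow=1 fast=2: a[fast]=7≠a[slow]=5 write a[2]=7, slow++,fast++
slow=2 fast=3: a[fast]=9≠a[slow]=7 write a[3]=9, slow++,fast++
slow=3 fast=4: a[fast]=10≠a[slow]=9 write a[4]=10, slow++,fast++
slow=4 fast=5: a[fast]=11≠a[slow]=10 write a[5]=11, slow++,fast++
slow=5 fast=6: a[fast]=13≠a[slow]=11 write a[6]=13, slow++,fast++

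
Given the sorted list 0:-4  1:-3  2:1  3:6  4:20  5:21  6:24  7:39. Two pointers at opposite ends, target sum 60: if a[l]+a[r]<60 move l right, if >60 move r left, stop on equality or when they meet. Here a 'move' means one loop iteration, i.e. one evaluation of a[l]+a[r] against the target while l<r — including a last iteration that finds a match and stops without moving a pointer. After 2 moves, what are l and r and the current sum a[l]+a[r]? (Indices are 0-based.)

[0,7] -4+39=35 <60 → l++
[1,7] -3+39=36 <60 → l++

l=2, r=7, sum=40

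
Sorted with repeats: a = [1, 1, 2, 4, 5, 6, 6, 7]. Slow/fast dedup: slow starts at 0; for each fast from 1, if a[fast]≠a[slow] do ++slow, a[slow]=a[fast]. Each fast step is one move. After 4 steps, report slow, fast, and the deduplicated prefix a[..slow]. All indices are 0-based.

slow=3, fast=5, prefix=[1, 2, 4, 5]

slow=0 fast=1: a[fast]=1=a[slow] dup, fast++
slow=0 fast=2: a[fast]=2≠a[slow]=1 write a[1]=2, slow++,fast++
slow=1 fast=3: a[fast]=4≠a[slow]=2 write a[2]=4, slow++,fast++
slow=2 fast=4: a[fast]=5≠a[slow]=4 write a[3]=5, slow++,fast++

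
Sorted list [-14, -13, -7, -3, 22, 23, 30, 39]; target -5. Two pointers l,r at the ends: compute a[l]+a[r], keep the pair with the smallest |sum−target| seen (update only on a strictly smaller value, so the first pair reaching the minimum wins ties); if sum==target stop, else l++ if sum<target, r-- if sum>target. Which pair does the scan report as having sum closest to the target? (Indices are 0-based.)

pair (-7, -3) with sum -10 (|Δ|=5)

[0,7] -14+39=25 d=30 * → r--
[0,6] -14+30=16 d=21 * → r--
[0,5] -14+23=9 d=14 * → r--
[0,4] -14+22=8 d=13 * → r--
[0,3] -14+-3=-17 d=12 * → l++
[1,3] -13+-3=-16 d=11 * → l++
[2,3] -7+-3=-10 d=5 * → l++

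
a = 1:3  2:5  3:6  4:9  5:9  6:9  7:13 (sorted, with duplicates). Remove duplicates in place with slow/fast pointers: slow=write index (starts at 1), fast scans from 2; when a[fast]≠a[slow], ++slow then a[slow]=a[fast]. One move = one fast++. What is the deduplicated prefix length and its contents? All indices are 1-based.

(s=1,f=2) a[fast]=5≠a[slow]=3 write a[2]=5 → slow++,fast++
(s=2,f=3) a[fast]=6≠a[slow]=5 write a[3]=6 → slow++,fast++
(s=3,f=4) a[fast]=9≠a[slow]=6 write a[4]=9 → slow++,fast++
(s=4,f=5) a[fast]=9=a[slow] dup → fast++
(s=4,f=6) a[fast]=9=a[slow] dup → fast++
(s=4,f=7) a[fast]=13≠a[slow]=9 write a[5]=13 → slow++,fast++

length 5; prefix = [3, 5, 6, 9, 13]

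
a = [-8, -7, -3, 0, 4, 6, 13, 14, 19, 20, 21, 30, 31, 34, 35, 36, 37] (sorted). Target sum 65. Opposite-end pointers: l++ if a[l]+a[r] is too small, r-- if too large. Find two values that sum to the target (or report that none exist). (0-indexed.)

(30, 35)

[0,16] -8+37=29 <65 → l++
[1,16] -7+37=30 <65 → l++
[2,16] -3+37=34 <65 → l++
[3,16] 0+37=37 <65 → l++
[4,16] 4+37=41 <65 → l++
[5,16] 6+37=43 <65 → l++
[6,16] 13+37=50 <65 → l++
[7,16] 14+37=51 <65 → l++
[8,16] 19+37=56 <65 → l++
[9,16] 20+37=57 <65 → l++
[10,16] 21+37=58 <65 → l++
[11,16] 30+37=67 >65 → r--
[11,15] 30+36=66 >65 → r--
[11,14] 30+35=65 → found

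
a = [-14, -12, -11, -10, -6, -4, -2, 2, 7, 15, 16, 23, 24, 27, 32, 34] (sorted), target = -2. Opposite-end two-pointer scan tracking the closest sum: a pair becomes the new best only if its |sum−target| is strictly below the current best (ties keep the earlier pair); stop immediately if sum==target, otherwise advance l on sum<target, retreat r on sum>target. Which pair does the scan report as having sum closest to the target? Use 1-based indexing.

[1,16] -14+34=20 d=22 * → r--
[1,15] -14+32=18 d=20 * → r--
[1,14] -14+27=13 d=15 * → r--
[1,13] -14+24=10 d=12 * → r--
[1,12] -14+23=9 d=11 * → r--
[1,11] -14+16=2 d=4 * → r--
[1,10] -14+15=1 d=3 * → r--
[1,9] -14+7=-7 d=5 → l++
[2,9] -12+7=-5 d=3 → l++
[3,9] -11+7=-4 d=2 * → l++
[4,9] -10+7=-3 d=1 * → l++
[5,9] -6+7=1 d=3 → r--
[5,8] -6+2=-4 d=2 → l++
[6,8] -4+2=-2 d=0 * → stop

pair (-4, 2) with sum -2 (|Δ|=0)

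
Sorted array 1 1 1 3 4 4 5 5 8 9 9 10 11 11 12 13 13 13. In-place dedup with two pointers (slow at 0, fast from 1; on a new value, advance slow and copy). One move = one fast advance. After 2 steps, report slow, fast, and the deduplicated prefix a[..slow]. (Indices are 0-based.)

slow=0, fast=3, prefix=[1]

slow=0 fast=1: a[fast]=1=a[slow] dup, fast++
slow=0 fast=2: a[fast]=1=a[slow] dup, fast++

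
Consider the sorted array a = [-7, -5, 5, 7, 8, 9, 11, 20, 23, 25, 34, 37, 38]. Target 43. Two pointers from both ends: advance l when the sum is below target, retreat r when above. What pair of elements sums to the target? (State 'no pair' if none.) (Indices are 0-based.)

(5, 38)

l=0 r=12: -7+38=31 <43, l++
l=1 r=12: -5+38=33 <43, l++
l=2 r=12: 5+38=43, found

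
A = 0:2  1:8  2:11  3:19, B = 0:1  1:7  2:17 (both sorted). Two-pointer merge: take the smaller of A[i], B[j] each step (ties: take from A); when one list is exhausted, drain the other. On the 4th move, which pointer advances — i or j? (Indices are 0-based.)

i

i=0 j=0: A[i]=2>B[j]=1 take 1, j++
i=0 j=1: A[i]=2<=B[j]=7 take 2, i++
i=1 j=1: A[i]=8>B[j]=7 take 7, j++
i=1 j=2: A[i]=8<=B[j]=17 take 8, i++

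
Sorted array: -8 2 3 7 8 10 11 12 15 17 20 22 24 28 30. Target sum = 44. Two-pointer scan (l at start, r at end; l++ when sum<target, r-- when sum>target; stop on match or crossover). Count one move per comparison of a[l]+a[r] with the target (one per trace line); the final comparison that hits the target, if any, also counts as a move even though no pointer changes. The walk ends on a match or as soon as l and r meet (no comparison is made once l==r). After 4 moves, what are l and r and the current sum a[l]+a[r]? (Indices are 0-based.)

[0,14] -8+30=22 <44 → l++
[1,14] 2+30=32 <44 → l++
[2,14] 3+30=33 <44 → l++
[3,14] 7+30=37 <44 → l++

l=4, r=14, sum=38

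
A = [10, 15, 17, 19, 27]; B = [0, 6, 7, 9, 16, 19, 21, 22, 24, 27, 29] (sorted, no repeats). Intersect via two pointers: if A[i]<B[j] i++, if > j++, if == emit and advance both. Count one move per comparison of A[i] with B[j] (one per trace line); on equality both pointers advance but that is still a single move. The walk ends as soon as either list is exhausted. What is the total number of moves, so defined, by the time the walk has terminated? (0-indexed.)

13 moves

[i=0,j=0] 10>0 → j++
[i=0,j=1] 10>6 → j++
[i=0,j=2] 10>7 → j++
[i=0,j=3] 10>9 → j++
[i=0,j=4] 10<16 → i++
[i=1,j=4] 15<16 → i++
[i=2,j=4] 17>16 → j++
[i=2,j=5] 17<19 → i++
[i=3,j=5] 19==19 emit → i++,j++
[i=4,j=6] 27>21 → j++
[i=4,j=7] 27>22 → j++
[i=4,j=8] 27>24 → j++
[i=4,j=9] 27==27 emit → i++,j++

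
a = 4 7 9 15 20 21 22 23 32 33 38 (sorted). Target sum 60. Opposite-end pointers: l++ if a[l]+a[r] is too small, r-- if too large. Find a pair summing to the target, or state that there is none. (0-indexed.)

(22, 38)

[0,10] 4+38=42 <60 → l++
[1,10] 7+38=45 <60 → l++
[2,10] 9+38=47 <60 → l++
[3,10] 15+38=53 <60 → l++
[4,10] 20+38=58 <60 → l++
[5,10] 21+38=59 <60 → l++
[6,10] 22+38=60 → found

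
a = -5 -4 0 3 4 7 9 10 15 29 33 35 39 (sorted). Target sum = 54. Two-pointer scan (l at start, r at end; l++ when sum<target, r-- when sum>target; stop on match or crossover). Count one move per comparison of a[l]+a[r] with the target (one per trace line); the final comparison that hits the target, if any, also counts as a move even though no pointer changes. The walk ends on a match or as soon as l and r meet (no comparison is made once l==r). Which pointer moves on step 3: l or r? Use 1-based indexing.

l

l=1 r=13: -5+39=34 <54, l++
l=2 r=13: -4+39=35 <54, l++
l=3 r=13: 0+39=39 <54, l++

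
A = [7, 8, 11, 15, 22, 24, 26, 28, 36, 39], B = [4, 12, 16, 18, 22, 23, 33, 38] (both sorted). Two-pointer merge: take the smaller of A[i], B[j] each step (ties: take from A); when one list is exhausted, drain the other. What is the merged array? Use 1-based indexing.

[4, 7, 8, 11, 12, 15, 16, 18, 22, 22, 23, 24, 26, 28, 33, 36, 38, 39]

i=1 j=1: A[i]=7>B[j]=4 take 4, j++
i=1 j=2: A[i]=7<=B[j]=12 take 7, i++
i=2 j=2: A[i]=8<=B[j]=12 take 8, i++
i=3 j=2: A[i]=11<=B[j]=12 take 11, i++
i=4 j=2: A[i]=15>B[j]=12 take 12, j++
i=4 j=3: A[i]=15<=B[j]=16 take 15, i++
i=5 j=3: A[i]=22>B[j]=16 take 16, j++
i=5 j=4: A[i]=22>B[j]=18 take 18, j++
i=5 j=5: A[i]=22<=B[j]=22 take 22, i++
i=6 j=5: A[i]=24>B[j]=22 take 22, j++
i=6 j=6: A[i]=24>B[j]=23 take 23, j++
i=6 j=7: A[i]=24<=B[j]=33 take 24, i++
i=7 j=7: A[i]=26<=B[j]=33 take 26, i++
i=8 j=7: A[i]=28<=B[j]=33 take 28, i++
i=9 j=7: A[i]=36>B[j]=33 take 33, j++
i=9 j=8: A[i]=36<=B[j]=38 take 36, i++
i=10 j=8: A[i]=39>B[j]=38 take 38, j++
i=10 j=9: B done, take A[i]=39, i++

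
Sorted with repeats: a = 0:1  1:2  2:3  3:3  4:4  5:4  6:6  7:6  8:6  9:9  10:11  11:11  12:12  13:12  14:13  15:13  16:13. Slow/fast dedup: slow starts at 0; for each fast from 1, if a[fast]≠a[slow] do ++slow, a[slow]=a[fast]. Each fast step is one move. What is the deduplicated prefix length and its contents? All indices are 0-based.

(s=0,f=1) a[fast]=2≠a[slow]=1 write a[1]=2 → slow++,fast++
(s=1,f=2) a[fast]=3≠a[slow]=2 write a[2]=3 → slow++,fast++
(s=2,f=3) a[fast]=3=a[slow] dup → fast++
(s=2,f=4) a[fast]=4≠a[slow]=3 write a[3]=4 → slow++,fast++
(s=3,f=5) a[fast]=4=a[slow] dup → fast++
(s=3,f=6) a[fast]=6≠a[slow]=4 write a[4]=6 → slow++,fast++
(s=4,f=7) a[fast]=6=a[slow] dup → fast++
(s=4,f=8) a[fast]=6=a[slow] dup → fast++
(s=4,f=9) a[fast]=9≠a[slow]=6 write a[5]=9 → slow++,fast++
(s=5,f=10) a[fast]=11≠a[slow]=9 write a[6]=11 → slow++,fast++
(s=6,f=11) a[fast]=11=a[slow] dup → fast++
(s=6,f=12) a[fast]=12≠a[slow]=11 write a[7]=12 → slow++,fast++
(s=7,f=13) a[fast]=12=a[slow] dup → fast++
(s=7,f=14) a[fast]=13≠a[slow]=12 write a[8]=13 → slow++,fast++
(s=8,f=15) a[fast]=13=a[slow] dup → fast++
(s=8,f=16) a[fast]=13=a[slow] dup → fast++

length 9; prefix = [1, 2, 3, 4, 6, 9, 11, 12, 13]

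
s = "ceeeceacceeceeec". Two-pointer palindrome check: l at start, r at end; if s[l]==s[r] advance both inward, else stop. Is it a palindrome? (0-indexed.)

not a palindrome (mismatch at 6,9)

[0,15] 'c'=='c' → l++,r--
[1,14] 'e'=='e' → l++,r--
[2,13] 'e'=='e' → l++,r--
[3,12] 'e'=='e' → l++,r--
[4,11] 'c'=='c' → l++,r--
[5,10] 'e'=='e' → l++,r--
[6,9] 'a'!='e' → stop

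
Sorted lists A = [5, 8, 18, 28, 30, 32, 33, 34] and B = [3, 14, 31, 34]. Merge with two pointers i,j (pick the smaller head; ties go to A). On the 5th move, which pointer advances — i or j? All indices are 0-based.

i=0 j=0: A[i]=5>B[j]=3 take 3, j++
i=0 j=1: A[i]=5<=B[j]=14 take 5, i++
i=1 j=1: A[i]=8<=B[j]=14 take 8, i++
i=2 j=1: A[i]=18>B[j]=14 take 14, j++
i=2 j=2: A[i]=18<=B[j]=31 take 18, i++

i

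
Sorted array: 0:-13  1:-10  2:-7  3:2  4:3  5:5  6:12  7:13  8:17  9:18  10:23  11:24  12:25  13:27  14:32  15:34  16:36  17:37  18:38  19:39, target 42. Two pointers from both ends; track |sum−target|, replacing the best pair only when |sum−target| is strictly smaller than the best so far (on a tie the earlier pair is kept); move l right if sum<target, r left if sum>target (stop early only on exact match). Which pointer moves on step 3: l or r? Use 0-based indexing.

l=0 r=19: -13+39=26 d=16 *, l++
l=1 r=19: -10+39=29 d=13 *, l++
l=2 r=19: -7+39=32 d=10 *, l++

l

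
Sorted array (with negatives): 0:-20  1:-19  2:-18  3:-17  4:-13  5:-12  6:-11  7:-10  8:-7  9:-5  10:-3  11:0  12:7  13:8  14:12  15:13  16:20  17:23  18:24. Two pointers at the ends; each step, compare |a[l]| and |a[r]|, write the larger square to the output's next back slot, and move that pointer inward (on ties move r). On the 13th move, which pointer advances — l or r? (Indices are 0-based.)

l=0 r=18: |-20|<=|24| out[18]=576, r--
l=0 r=17: |-20|<=|23| out[17]=529, r--
l=0 r=16: |-20|<=|20| out[16]=400, r--
l=0 r=15: |-20|>|13| out[15]=400, l++
l=1 r=15: |-19|>|13| out[14]=361, l++
l=2 r=15: |-18|>|13| out[13]=324, l++
l=3 r=15: |-17|>|13| out[12]=289, l++
l=4 r=15: |-13|<=|13| out[11]=169, r--
l=4 r=14: |-13|>|12| out[10]=169, l++
l=5 r=14: |-12|<=|12| out[9]=144, r--
l=5 r=13: |-12|>|8| out[8]=144, l++
l=6 r=13: |-11|>|8| out[7]=121, l++
l=7 r=13: |-10|>|8| out[6]=100, l++

l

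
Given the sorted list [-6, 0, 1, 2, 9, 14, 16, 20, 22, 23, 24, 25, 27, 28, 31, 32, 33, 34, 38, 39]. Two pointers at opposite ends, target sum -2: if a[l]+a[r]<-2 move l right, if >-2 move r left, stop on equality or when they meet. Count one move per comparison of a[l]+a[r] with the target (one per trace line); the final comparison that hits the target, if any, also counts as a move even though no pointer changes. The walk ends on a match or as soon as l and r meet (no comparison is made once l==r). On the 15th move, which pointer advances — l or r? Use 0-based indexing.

r

l=0 r=19: -6+39=33 >-2, r--
l=0 r=18: -6+38=32 >-2, r--
l=0 r=17: -6+34=28 >-2, r--
l=0 r=16: -6+33=27 >-2, r--
l=0 r=15: -6+32=26 >-2, r--
l=0 r=14: -6+31=25 >-2, r--
l=0 r=13: -6+28=22 >-2, r--
l=0 r=12: -6+27=21 >-2, r--
l=0 r=11: -6+25=19 >-2, r--
l=0 r=10: -6+24=18 >-2, r--
l=0 r=9: -6+23=17 >-2, r--
l=0 r=8: -6+22=16 >-2, r--
l=0 r=7: -6+20=14 >-2, r--
l=0 r=6: -6+16=10 >-2, r--
l=0 r=5: -6+14=8 >-2, r--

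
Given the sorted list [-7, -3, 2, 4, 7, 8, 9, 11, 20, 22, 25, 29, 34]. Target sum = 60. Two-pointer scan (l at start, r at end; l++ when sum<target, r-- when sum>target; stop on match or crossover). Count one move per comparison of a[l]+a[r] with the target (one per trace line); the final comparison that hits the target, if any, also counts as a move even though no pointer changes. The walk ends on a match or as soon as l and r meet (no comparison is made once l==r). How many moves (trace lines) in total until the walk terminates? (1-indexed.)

[1,13] -7+34=27 <60 → l++
[2,13] -3+34=31 <60 → l++
[3,13] 2+34=36 <60 → l++
[4,13] 4+34=38 <60 → l++
[5,13] 7+34=41 <60 → l++
[6,13] 8+34=42 <60 → l++
[7,13] 9+34=43 <60 → l++
[8,13] 11+34=45 <60 → l++
[9,13] 20+34=54 <60 → l++
[10,13] 22+34=56 <60 → l++
[11,13] 25+34=59 <60 → l++
[12,13] 29+34=63 >60 → r--

12 moves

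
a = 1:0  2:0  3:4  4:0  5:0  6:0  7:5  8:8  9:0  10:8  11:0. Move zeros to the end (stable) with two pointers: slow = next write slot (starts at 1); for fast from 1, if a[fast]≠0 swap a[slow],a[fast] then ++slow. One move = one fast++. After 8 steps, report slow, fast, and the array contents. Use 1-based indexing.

slow=4, fast=9, a=[4, 5, 8, 0, 0, 0, 0, 0, 0, 8, 0]

(s=1,f=1) a[fast]=0 → fast++
(s=1,f=2) a[fast]=0 → fast++
(s=1,f=3) a[fast]=4≠0 swap→a[1]=4 → slow++,fast++
(s=2,f=4) a[fast]=0 → fast++
(s=2,f=5) a[fast]=0 → fast++
(s=2,f=6) a[fast]=0 → fast++
(s=2,f=7) a[fast]=5≠0 swap→a[2]=5 → slow++,fast++
(s=3,f=8) a[fast]=8≠0 swap→a[3]=8 → slow++,fast++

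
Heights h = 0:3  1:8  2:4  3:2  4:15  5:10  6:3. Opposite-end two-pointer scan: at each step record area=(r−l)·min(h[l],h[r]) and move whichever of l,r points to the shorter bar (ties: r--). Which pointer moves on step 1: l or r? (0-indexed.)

r

l=0 r=6: min(3,3)*6=18 best=18 *, r--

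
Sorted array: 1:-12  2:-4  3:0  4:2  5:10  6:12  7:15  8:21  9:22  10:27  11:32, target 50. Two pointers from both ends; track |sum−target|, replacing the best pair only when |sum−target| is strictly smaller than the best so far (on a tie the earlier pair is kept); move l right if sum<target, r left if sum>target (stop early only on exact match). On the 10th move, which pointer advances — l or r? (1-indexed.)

l=1 r=11: -12+32=20 d=30 *, l++
l=2 r=11: -4+32=28 d=22 *, l++
l=3 r=11: 0+32=32 d=18 *, l++
l=4 r=11: 2+32=34 d=16 *, l++
l=5 r=11: 10+32=42 d=8 *, l++
l=6 r=11: 12+32=44 d=6 *, l++
l=7 r=11: 15+32=47 d=3 *, l++
l=8 r=11: 21+32=53 d=3, r--
l=8 r=10: 21+27=48 d=2 *, l++
l=9 r=10: 22+27=49 d=1 *, l++

l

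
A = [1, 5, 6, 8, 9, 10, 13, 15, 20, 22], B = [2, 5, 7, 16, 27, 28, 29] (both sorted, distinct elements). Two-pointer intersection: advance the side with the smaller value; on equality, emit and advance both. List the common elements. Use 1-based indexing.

[i=1,j=1] 1<2 → i++
[i=2,j=1] 5>2 → j++
[i=2,j=2] 5==5 emit → i++,j++
[i=3,j=3] 6<7 → i++
[i=4,j=3] 8>7 → j++
[i=4,j=4] 8<16 → i++
[i=5,j=4] 9<16 → i++
[i=6,j=4] 10<16 → i++
[i=7,j=4] 13<16 → i++
[i=8,j=4] 15<16 → i++
[i=9,j=4] 20>16 → j++
[i=9,j=5] 20<27 → i++
[i=10,j=5] 22<27 → i++

intersection = [5]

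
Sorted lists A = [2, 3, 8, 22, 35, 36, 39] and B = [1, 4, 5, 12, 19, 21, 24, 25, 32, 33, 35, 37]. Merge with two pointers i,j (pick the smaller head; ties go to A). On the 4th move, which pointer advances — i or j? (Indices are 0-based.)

j

i=0 j=0: A[i]=2>B[j]=1 take 1, j++
i=0 j=1: A[i]=2<=B[j]=4 take 2, i++
i=1 j=1: A[i]=3<=B[j]=4 take 3, i++
i=2 j=1: A[i]=8>B[j]=4 take 4, j++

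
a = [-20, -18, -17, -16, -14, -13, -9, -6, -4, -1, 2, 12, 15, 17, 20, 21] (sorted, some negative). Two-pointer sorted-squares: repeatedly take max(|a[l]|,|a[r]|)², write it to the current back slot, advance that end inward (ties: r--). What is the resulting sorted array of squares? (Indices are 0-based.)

[1, 4, 16, 36, 81, 144, 169, 196, 225, 256, 289, 289, 324, 400, 400, 441]

l=0 r=15: |-20|<=|21| out[15]=441, r--
l=0 r=14: |-20|<=|20| out[14]=400, r--
l=0 r=13: |-20|>|17| out[13]=400, l++
l=1 r=13: |-18|>|17| out[12]=324, l++
l=2 r=13: |-17|<=|17| out[11]=289, r--
l=2 r=12: |-17|>|15| out[10]=289, l++
l=3 r=12: |-16|>|15| out[9]=256, l++
l=4 r=12: |-14|<=|15| out[8]=225, r--
l=4 r=11: |-14|>|12| out[7]=196, l++
l=5 r=11: |-13|>|12| out[6]=169, l++
l=6 r=11: |-9|<=|12| out[5]=144, r--
l=6 r=10: |-9|>|2| out[4]=81, l++
l=7 r=10: |-6|>|2| out[3]=36, l++
l=8 r=10: |-4|>|2| out[2]=16, l++
l=9 r=10: |-1|<=|2| out[1]=4, r--
l=9 r=9: |-1|<=|-1| out[0]=1, r--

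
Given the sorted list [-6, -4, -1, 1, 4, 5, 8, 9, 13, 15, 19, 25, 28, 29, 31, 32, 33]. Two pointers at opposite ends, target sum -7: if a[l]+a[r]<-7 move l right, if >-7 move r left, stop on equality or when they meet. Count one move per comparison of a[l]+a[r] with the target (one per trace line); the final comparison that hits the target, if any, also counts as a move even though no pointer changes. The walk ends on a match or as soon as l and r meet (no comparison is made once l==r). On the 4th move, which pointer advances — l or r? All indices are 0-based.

[0,16] -6+33=27 >-7 → r--
[0,15] -6+32=26 >-7 → r--
[0,14] -6+31=25 >-7 → r--
[0,13] -6+29=23 >-7 → r--

r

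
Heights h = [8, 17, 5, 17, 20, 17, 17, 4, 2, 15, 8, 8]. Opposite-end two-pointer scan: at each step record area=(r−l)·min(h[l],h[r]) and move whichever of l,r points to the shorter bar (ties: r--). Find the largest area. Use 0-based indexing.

max area = 120

l=0 r=11: min(8,8)*11=88 best=88 *, r--
l=0 r=10: min(8,8)*10=80 best=88, r--
l=0 r=9: min(8,15)*9=72 best=88, l++
l=1 r=9: min(17,15)*8=120 best=120 *, r--
l=1 r=8: min(17,2)*7=14 best=120, r--
l=1 r=7: min(17,4)*6=24 best=120, r--
l=1 r=6: min(17,17)*5=85 best=120, r--
l=1 r=5: min(17,17)*4=68 best=120, r--
l=1 r=4: min(17,20)*3=51 best=120, l++
l=2 r=4: min(5,20)*2=10 best=120, l++
l=3 r=4: min(17,20)*1=17 best=120, l++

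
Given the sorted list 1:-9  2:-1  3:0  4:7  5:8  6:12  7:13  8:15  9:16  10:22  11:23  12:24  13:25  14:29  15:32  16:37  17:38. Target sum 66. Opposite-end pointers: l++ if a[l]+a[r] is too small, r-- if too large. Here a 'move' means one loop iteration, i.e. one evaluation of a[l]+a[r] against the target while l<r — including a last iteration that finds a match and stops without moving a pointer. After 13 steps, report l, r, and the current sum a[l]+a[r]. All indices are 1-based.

[1,17] -9+38=29 <66 → l++
[2,17] -1+38=37 <66 → l++
[3,17] 0+38=38 <66 → l++
[4,17] 7+38=45 <66 → l++
[5,17] 8+38=46 <66 → l++
[6,17] 12+38=50 <66 → l++
[7,17] 13+38=51 <66 → l++
[8,17] 15+38=53 <66 → l++
[9,17] 16+38=54 <66 → l++
[10,17] 22+38=60 <66 → l++
[11,17] 23+38=61 <66 → l++
[12,17] 24+38=62 <66 → l++
[13,17] 25+38=63 <66 → l++

l=14, r=17, sum=67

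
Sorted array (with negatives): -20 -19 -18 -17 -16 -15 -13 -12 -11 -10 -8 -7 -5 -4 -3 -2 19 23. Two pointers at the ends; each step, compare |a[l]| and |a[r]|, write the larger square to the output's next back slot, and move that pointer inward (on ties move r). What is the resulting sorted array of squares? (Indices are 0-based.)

[0,17] |-20|<=|23| out[17]=529 → r--
[0,16] |-20|>|19| out[16]=400 → l++
[1,16] |-19|<=|19| out[15]=361 → r--
[1,15] |-19|>|-2| out[14]=361 → l++
[2,15] |-18|>|-2| out[13]=324 → l++
[3,15] |-17|>|-2| out[12]=289 → l++
[4,15] |-16|>|-2| out[11]=256 → l++
[5,15] |-15|>|-2| out[10]=225 → l++
[6,15] |-13|>|-2| out[9]=169 → l++
[7,15] |-12|>|-2| out[8]=144 → l++
[8,15] |-11|>|-2| out[7]=121 → l++
[9,15] |-10|>|-2| out[6]=100 → l++
[10,15] |-8|>|-2| out[5]=64 → l++
[11,15] |-7|>|-2| out[4]=49 → l++
[12,15] |-5|>|-2| out[3]=25 → l++
[13,15] |-4|>|-2| out[2]=16 → l++
[14,15] |-3|>|-2| out[1]=9 → l++
[15,15] |-2|<=|-2| out[0]=4 → r--

[4, 9, 16, 25, 49, 64, 100, 121, 144, 169, 225, 256, 289, 324, 361, 361, 400, 529]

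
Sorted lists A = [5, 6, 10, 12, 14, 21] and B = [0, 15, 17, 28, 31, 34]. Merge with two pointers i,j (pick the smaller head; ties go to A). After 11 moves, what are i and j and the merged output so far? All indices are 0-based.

i=6, j=5, merged so far=[0, 5, 6, 10, 12, 14, 15, 17, 21, 28, 31]

[i=0,j=0] A[i]=5>B[j]=0 take 0 → j++
[i=0,j=1] A[i]=5<=B[j]=15 take 5 → i++
[i=1,j=1] A[i]=6<=B[j]=15 take 6 → i++
[i=2,j=1] A[i]=10<=B[j]=15 take 10 → i++
[i=3,j=1] A[i]=12<=B[j]=15 take 12 → i++
[i=4,j=1] A[i]=14<=B[j]=15 take 14 → i++
[i=5,j=1] A[i]=21>B[j]=15 take 15 → j++
[i=5,j=2] A[i]=21>B[j]=17 take 17 → j++
[i=5,j=3] A[i]=21<=B[j]=28 take 21 → i++
[i=6,j=3] A done, take B[j]=28 → j++
[i=6,j=4] A done, take B[j]=31 → j++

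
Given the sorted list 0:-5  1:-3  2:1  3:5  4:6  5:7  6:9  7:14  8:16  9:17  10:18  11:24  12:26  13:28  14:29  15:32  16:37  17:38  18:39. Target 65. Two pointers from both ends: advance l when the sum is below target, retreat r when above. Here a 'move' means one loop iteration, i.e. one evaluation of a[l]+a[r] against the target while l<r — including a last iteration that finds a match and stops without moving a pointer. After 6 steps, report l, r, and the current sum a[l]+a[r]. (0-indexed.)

l=6, r=18, sum=48

l=0 r=18: -5+39=34 <65, l++
l=1 r=18: -3+39=36 <65, l++
l=2 r=18: 1+39=40 <65, l++
l=3 r=18: 5+39=44 <65, l++
l=4 r=18: 6+39=45 <65, l++
l=5 r=18: 7+39=46 <65, l++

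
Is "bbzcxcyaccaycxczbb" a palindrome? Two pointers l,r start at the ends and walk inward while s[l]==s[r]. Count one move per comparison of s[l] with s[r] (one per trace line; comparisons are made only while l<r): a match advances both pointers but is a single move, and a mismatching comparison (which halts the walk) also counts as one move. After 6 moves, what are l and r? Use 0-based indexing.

[0,17] 'b'=='b' → l++,r--
[1,16] 'b'=='b' → l++,r--
[2,15] 'z'=='z' → l++,r--
[3,14] 'c'=='c' → l++,r--
[4,13] 'x'=='x' → l++,r--
[5,12] 'c'=='c' → l++,r--

l=6, r=11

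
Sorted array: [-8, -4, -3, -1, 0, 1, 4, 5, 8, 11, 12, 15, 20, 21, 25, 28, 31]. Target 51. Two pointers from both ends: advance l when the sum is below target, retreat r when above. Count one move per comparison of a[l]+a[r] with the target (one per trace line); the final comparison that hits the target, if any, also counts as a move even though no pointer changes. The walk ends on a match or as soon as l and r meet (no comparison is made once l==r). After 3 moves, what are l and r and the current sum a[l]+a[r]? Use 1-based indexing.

l=4, r=17, sum=30

[1,17] -8+31=23 <51 → l++
[2,17] -4+31=27 <51 → l++
[3,17] -3+31=28 <51 → l++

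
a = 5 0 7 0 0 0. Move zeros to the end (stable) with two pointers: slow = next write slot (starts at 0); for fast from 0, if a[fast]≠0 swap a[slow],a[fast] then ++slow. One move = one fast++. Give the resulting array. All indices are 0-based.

[5, 7, 0, 0, 0, 0]

slow=0 fast=0: a[fast]=5≠0 swap→a[0]=5, slow++,fast++
slow=1 fast=1: a[fast]=0, fast++
slow=1 fast=2: a[fast]=7≠0 swap→a[1]=7, slow++,fast++
slow=2 fast=3: a[fast]=0, fast++
slow=2 fast=4: a[fast]=0, fast++
slow=2 fast=5: a[fast]=0, fast++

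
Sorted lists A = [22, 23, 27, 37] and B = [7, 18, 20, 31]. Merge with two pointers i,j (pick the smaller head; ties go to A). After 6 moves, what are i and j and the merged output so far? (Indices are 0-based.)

i=0 j=0: A[i]=22>B[j]=7 take 7, j++
i=0 j=1: A[i]=22>B[j]=18 take 18, j++
i=0 j=2: A[i]=22>B[j]=20 take 20, j++
i=0 j=3: A[i]=22<=B[j]=31 take 22, i++
i=1 j=3: A[i]=23<=B[j]=31 take 23, i++
i=2 j=3: A[i]=27<=B[j]=31 take 27, i++

i=3, j=3, merged so far=[7, 18, 20, 22, 23, 27]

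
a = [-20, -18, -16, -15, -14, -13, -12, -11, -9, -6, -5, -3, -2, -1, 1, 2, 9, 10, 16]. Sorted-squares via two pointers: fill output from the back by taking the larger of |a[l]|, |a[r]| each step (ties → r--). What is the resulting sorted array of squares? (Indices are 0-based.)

l=0 r=18: |-20|>|16| out[18]=400, l++
l=1 r=18: |-18|>|16| out[17]=324, l++
l=2 r=18: |-16|<=|16| out[16]=256, r--
l=2 r=17: |-16|>|10| out[15]=256, l++
l=3 r=17: |-15|>|10| out[14]=225, l++
l=4 r=17: |-14|>|10| out[13]=196, l++
l=5 r=17: |-13|>|10| out[12]=169, l++
l=6 r=17: |-12|>|10| out[11]=144, l++
l=7 r=17: |-11|>|10| out[10]=121, l++
l=8 r=17: |-9|<=|10| out[9]=100, r--
l=8 r=16: |-9|<=|9| out[8]=81, r--
l=8 r=15: |-9|>|2| out[7]=81, l++
l=9 r=15: |-6|>|2| out[6]=36, l++
l=10 r=15: |-5|>|2| out[5]=25, l++
l=11 r=15: |-3|>|2| out[4]=9, l++
l=12 r=15: |-2|<=|2| out[3]=4, r--
l=12 r=14: |-2|>|1| out[2]=4, l++
l=13 r=14: |-1|<=|1| out[1]=1, r--
l=13 r=13: |-1|<=|-1| out[0]=1, r--

[1, 1, 4, 4, 9, 25, 36, 81, 81, 100, 121, 144, 169, 196, 225, 256, 256, 324, 400]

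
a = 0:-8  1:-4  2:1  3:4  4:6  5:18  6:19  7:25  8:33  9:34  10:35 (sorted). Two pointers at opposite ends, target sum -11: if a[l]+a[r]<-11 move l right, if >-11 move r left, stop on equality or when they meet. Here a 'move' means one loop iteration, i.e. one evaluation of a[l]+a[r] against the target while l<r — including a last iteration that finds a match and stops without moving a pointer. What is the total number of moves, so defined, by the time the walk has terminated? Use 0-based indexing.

10 moves

[0,10] -8+35=27 >-11 → r--
[0,9] -8+34=26 >-11 → r--
[0,8] -8+33=25 >-11 → r--
[0,7] -8+25=17 >-11 → r--
[0,6] -8+19=11 >-11 → r--
[0,5] -8+18=10 >-11 → r--
[0,4] -8+6=-2 >-11 → r--
[0,3] -8+4=-4 >-11 → r--
[0,2] -8+1=-7 >-11 → r--
[0,1] -8+-4=-12 <-11 → l++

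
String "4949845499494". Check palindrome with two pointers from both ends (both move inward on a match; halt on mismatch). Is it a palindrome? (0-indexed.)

[0,12] '4'=='4' → l++,r--
[1,11] '9'=='9' → l++,r--
[2,10] '4'=='4' → l++,r--
[3,9] '9'=='9' → l++,r--
[4,8] '8'!='9' → stop

not a palindrome (mismatch at 4,8)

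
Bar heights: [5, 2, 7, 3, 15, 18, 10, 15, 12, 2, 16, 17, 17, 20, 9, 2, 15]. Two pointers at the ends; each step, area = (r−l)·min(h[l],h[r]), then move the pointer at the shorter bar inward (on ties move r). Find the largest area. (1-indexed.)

[1,17] min(5,15)*16=80 best=80 * → l++
[2,17] min(2,15)*15=30 best=80 → l++
[3,17] min(7,15)*14=98 best=98 * → l++
[4,17] min(3,15)*13=39 best=98 → l++
[5,17] min(15,15)*12=180 best=180 * → r--
[5,16] min(15,2)*11=22 best=180 → r--
[5,15] min(15,9)*10=90 best=180 → r--
[5,14] min(15,20)*9=135 best=180 → l++
[6,14] min(18,20)*8=144 best=180 → l++
[7,14] min(10,20)*7=70 best=180 → l++
[8,14] min(15,20)*6=90 best=180 → l++
[9,14] min(12,20)*5=60 best=180 → l++
[10,14] min(2,20)*4=8 best=180 → l++
[11,14] min(16,20)*3=48 best=180 → l++
[12,14] min(17,20)*2=34 best=180 → l++
[13,14] min(17,20)*1=17 best=180 → l++

max area = 180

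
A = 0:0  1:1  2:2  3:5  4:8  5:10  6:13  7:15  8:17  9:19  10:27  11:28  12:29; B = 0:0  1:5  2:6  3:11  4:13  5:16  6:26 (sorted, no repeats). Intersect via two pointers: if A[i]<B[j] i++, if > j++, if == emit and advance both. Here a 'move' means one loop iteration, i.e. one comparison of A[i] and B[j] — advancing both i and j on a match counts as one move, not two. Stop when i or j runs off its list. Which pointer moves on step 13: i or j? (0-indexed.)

i

[i=0,j=0] 0==0 emit → i++,j++
[i=1,j=1] 1<5 → i++
[i=2,j=1] 2<5 → i++
[i=3,j=1] 5==5 emit → i++,j++
[i=4,j=2] 8>6 → j++
[i=4,j=3] 8<11 → i++
[i=5,j=3] 10<11 → i++
[i=6,j=3] 13>11 → j++
[i=6,j=4] 13==13 emit → i++,j++
[i=7,j=5] 15<16 → i++
[i=8,j=5] 17>16 → j++
[i=8,j=6] 17<26 → i++
[i=9,j=6] 19<26 → i++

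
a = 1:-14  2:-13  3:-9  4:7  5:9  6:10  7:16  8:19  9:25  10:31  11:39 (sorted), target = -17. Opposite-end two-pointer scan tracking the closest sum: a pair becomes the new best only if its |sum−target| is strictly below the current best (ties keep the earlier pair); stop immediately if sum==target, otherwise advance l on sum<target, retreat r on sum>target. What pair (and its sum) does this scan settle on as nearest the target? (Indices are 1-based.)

l=1 r=11: -14+39=25 d=42 *, r--
l=1 r=10: -14+31=17 d=34 *, r--
l=1 r=9: -14+25=11 d=28 *, r--
l=1 r=8: -14+19=5 d=22 *, r--
l=1 r=7: -14+16=2 d=19 *, r--
l=1 r=6: -14+10=-4 d=13 *, r--
l=1 r=5: -14+9=-5 d=12 *, r--
l=1 r=4: -14+7=-7 d=10 *, r--
l=1 r=3: -14+-9=-23 d=6 *, l++
l=2 r=3: -13+-9=-22 d=5 *, l++

pair (-13, -9) with sum -22 (|Δ|=5)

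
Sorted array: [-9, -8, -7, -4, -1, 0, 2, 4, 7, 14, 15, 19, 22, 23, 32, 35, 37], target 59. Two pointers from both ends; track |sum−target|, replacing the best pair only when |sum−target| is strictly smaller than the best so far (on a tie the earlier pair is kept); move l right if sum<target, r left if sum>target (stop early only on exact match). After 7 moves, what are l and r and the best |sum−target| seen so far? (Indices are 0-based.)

[0,16] -9+37=28 d=31 * → l++
[1,16] -8+37=29 d=30 * → l++
[2,16] -7+37=30 d=29 * → l++
[3,16] -4+37=33 d=26 * → l++
[4,16] -1+37=36 d=23 * → l++
[5,16] 0+37=37 d=22 * → l++
[6,16] 2+37=39 d=20 * → l++

l=7, r=16, best |Δ|=20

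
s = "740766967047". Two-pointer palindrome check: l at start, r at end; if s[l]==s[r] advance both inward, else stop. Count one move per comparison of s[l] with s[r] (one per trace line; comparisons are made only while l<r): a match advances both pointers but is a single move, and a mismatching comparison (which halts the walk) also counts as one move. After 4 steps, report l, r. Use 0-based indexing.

l=4, r=7

l=0 r=11: '7'=='7', l++,r--
l=1 r=10: '4'=='4', l++,r--
l=2 r=9: '0'=='0', l++,r--
l=3 r=8: '7'=='7', l++,r--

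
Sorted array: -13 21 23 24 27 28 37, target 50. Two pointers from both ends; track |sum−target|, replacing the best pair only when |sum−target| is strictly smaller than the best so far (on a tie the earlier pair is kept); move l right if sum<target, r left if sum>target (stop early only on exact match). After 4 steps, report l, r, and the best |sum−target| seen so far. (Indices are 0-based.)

l=0 r=6: -13+37=24 d=26 *, l++
l=1 r=6: 21+37=58 d=8 *, r--
l=1 r=5: 21+28=49 d=1 *, l++
l=2 r=5: 23+28=51 d=1, r--

l=2, r=4, best |Δ|=1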